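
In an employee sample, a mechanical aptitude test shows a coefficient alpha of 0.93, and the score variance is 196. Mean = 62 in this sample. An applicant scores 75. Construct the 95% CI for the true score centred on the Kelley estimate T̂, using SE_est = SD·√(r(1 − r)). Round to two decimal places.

[67.09, 81.09]

SD = √196 = 14.000
T̂ = 0.930(75) + 0.070(62) ≈ 74.090
SE_est = 14.000·√[r(1 − r)] ≈ 3.572
95% CI: 74.090 ± 7.001 ≈ (67.089, 81.091)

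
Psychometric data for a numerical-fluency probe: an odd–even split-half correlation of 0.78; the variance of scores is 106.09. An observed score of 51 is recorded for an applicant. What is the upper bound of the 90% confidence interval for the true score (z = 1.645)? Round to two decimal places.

SD = √106.09 = 10.3000
Spearman-Brown: r = 2(0.78) / (1 + 0.78) = 1.5600 / 1.7800 ≈ 0.8764
The standard error of measurement is 10.3000·√(1 − 0.8764) ≈ 10.3000·0.3516 ≈ 3.6211.
Half-width = 1.645·3.6211 ≈ 5.9567
Upper limit = 51 + 5.9567 ≈ 56.9567

56.96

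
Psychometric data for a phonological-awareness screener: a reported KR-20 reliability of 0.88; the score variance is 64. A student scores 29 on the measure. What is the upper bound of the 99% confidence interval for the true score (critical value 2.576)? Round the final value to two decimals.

36.14

SD = √64 = 8.0000
SEM = 8.0000*√(1 − 0.8800) ≈ 2.7713
2.576 * SEM ≈ 7.1388
Upper limit = 29 + 7.1388 ≈ 36.1388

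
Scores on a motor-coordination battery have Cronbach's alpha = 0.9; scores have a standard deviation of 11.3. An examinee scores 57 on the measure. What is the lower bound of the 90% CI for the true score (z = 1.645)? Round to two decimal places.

SEM = 11.3000 * √(1 − 0.9000) = 11.3000 * √0.1000 ≈ 11.3000 * 0.3162 ≈ 3.5734
Margin = 1.645 * 3.5734 ≈ 5.8782
Lower bound: 57 − 5.8782 = 51.1218

51.12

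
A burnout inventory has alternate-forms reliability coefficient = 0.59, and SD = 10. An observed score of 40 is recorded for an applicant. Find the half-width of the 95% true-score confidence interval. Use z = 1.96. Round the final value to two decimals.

12.55

SEM = 10.000×√(1 − 0.590) ≈ 6.403
1.96 × SEM ≈ 12.550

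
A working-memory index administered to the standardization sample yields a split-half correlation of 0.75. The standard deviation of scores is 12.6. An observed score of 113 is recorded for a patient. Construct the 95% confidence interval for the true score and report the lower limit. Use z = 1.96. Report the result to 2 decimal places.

r_full = 2·0.75 / (1 + 0.75) ≈ 0.8571
SEM = 12.6000 × √(1 − 0.8571) = 12.6000 × √0.1429 ≈ 12.6000 × 0.3780 ≈ 4.7624
1.96 × SEM ≈ 9.3342
Lower bound: 113 − 9.3342 = 103.6658

103.67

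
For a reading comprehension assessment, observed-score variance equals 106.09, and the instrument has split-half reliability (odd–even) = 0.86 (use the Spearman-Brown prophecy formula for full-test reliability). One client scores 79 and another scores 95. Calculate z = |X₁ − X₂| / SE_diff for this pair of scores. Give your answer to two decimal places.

4.00

SD = √106.09 ≃ 10.300
Spearman-Brown: r = 2(0.86) / (1 + 0.86) = 1.720 / 1.860 ≃ 0.925
The standard error of measurement is 10.300×√(1 − 0.925) ≃ 10.300×0.274 ≃ 2.826.
SE_diff = SEM × √2 ≃ 2.826 × 1.414 ≃ 3.996
z = |79 − 95| / 3.996 = 16 / 3.996 ≃ 4.004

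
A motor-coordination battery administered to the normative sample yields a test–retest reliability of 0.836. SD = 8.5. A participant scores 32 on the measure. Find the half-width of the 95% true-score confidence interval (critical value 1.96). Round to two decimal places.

6.75

SEM = 8.50000 * √(1 − 0.83600) = 8.50000 * √0.16400 ≈ 8.50000 * 0.40497 ≈ 3.44224
1.96 * SEM ≈ 6.74679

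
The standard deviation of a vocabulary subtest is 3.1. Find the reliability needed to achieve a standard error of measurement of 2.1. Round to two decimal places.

0.54

r = 1 − (2.10000/3.1)² ≈ 1 − 0.45890 ≈ 0.54110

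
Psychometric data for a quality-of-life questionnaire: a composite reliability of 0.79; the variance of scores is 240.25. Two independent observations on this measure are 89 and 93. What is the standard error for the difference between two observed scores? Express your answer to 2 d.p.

10.05

SD = √240.25 ≈ 15.500
SEM = 15.500 · √(1 − 0.790) = 15.500 · √0.210 ≈ 15.500 · 0.458 ≈ 7.103
SE_diff = √2 · SEM ≈ 10.045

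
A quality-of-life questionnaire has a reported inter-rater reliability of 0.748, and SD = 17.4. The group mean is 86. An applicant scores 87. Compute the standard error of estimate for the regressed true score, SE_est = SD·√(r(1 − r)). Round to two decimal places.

7.55

SE_est = SD × √(r(1 − r)) = 17.400 × √0.188 ≈ 17.400 × 0.434 ≈ 7.554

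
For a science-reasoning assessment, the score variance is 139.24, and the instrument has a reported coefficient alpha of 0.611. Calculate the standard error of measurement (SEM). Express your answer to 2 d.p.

SD = √139.24 ≈ 11.8000
SEM = 11.8000 × √(1 − 0.6110) = 11.8000 × √0.3890 ≈ 11.8000 × 0.6237 ≈ 7.3596

7.36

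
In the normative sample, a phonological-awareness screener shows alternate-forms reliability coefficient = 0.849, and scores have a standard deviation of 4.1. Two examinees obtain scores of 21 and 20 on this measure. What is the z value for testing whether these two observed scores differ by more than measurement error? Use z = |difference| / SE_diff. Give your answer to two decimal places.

The standard error of measurement is 4.100×√(1 − 0.849) ≈ 4.100×0.389 ≈ 1.593.
Standard error of the difference = 1.593·√2 ≈ 2.253
z = 1 / 2.253 ≈ 0.444

0.44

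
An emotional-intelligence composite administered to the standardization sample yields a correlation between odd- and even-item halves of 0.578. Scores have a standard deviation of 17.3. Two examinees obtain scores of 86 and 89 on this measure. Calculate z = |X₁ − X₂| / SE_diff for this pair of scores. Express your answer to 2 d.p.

0.24

Spearman-Brown: r = 2(0.578) / (1 + 0.578) = 1.15600 / 1.57800 ≈ 0.73257
SEM = 17.30000 * √(1 − 0.73257) = 17.30000 * √0.26743 ≈ 17.30000 * 0.51713 ≈ 8.94641
Standard error of the difference = 8.94641·√2 ≈ 12.65214
z = |86 − 89| / 12.65214 = 3 / 12.65214 ≈ 0.23711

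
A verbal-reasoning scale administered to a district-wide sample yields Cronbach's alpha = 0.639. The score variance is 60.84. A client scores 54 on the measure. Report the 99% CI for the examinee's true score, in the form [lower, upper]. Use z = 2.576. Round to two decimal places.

σ = 60.84^(1/2) = 7.800
The standard error of measurement is 7.800*√(1 − 0.639) ≈ 7.800*0.601 ≈ 4.686.
Half-width = 2.576*4.686 ≈ 12.072
99% CI: 54 ± 12.072 = [41.928, 66.072]

[41.93, 66.07]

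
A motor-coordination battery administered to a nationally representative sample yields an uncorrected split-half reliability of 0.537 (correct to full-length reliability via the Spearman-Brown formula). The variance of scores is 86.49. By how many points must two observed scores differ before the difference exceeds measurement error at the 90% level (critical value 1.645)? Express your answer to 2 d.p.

SD = √86.49 = 9.30000
Full-length reliability (Spearman-Brown) = 2(0.537)/(1+0.537) ≈ 0.69876
SEM = 9.30000 · √(1 − 0.69876) = 9.30000 · √0.30124 ≈ 9.30000 · 0.54885 ≈ 5.10430
Standard error of the difference = 5.10430·√2 ≈ 7.21858
Smallest detectable difference = 1.645·7.21858 ≈ 11.87456

11.87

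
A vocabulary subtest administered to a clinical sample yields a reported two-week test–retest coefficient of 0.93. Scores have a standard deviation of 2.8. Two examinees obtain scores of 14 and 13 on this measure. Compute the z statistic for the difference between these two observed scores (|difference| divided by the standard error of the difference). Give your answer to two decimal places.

0.95

SEM = 2.8000 · √(1 − 0.9300) = 2.8000 · √0.0700 ≈ 2.8000 · 0.2646 ≈ 0.7408
SE_diff = SEM · √2 ≈ 0.7408 · 1.4142 ≈ 1.0477
z = 1 / 1.0477 ≈ 0.9545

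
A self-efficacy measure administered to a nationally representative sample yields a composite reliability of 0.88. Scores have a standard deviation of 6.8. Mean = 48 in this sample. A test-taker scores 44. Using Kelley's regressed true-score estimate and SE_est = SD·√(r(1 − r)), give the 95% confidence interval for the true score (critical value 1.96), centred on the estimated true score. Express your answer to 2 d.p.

Estimated true score = 0.8800×44 + (1 − 0.8800)×48 ≈ 44.4800
SE_est = 6.8000·√[r(1 − r)] ≈ 2.2097
CI = 44.4800 ± 1.96 × 2.2097 → [40.1489, 48.8111]

[40.15, 48.81]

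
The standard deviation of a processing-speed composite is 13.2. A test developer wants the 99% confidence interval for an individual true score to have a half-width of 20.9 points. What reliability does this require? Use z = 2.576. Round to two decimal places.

0.62

SEM needed = half-width / z = 20.9/2.576 ≃ 8.1134
Required reliability = 1 − (SEM/SD)² = 1 − 0.3778 ≃ 0.6222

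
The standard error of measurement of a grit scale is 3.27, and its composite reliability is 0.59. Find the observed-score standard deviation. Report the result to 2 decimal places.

σ = SEM·(1 − r)^(−1/2) ≈ 3.27×1.5617 ≈ 5.1069

5.11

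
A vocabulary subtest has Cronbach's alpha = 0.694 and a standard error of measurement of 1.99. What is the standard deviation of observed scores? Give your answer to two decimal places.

SD = SEM / √(1 − r) = 1.99 / √0.30600 ≈ 1.99 / 0.55317 ≈ 3.59743

3.60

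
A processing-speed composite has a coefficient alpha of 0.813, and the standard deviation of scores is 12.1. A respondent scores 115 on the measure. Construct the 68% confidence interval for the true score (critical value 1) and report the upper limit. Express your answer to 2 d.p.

120.23

SEM = 12.100 * √(1 − 0.813) = 12.100 * √0.187 ≃ 12.100 * 0.432 ≃ 5.232
1 * SEM ≃ 5.232
Upper bound: 115 + 5.232 = 120.232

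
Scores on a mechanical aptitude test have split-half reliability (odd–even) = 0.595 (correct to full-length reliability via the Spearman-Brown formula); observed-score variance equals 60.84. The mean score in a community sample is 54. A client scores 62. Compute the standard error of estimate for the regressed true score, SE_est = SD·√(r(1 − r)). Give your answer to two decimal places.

σ = 60.84^(1/2) = 7.80000
r_full = 2·0.595 / (1 + 0.595) ≃ 0.74608
SE_est = SD * √(r(1 − r)) = 7.80000 * √0.18944 ≃ 7.80000 * 0.43525 ≃ 3.39496

3.39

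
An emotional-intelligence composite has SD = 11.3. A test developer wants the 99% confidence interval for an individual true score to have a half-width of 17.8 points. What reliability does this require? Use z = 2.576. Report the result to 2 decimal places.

SEM needed = half-width / z = 17.8/2.576 ≈ 6.9099
r = 1 − (SEM / SD)² = 1 − (6.9099 / 11.3)² ≈ 1 − 0.3739 ≈ 0.6261

0.63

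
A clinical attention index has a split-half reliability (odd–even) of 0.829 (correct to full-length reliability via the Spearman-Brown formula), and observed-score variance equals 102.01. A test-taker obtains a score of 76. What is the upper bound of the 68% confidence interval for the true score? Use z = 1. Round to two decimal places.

79.09

σ = 102.01^(1/2) = 10.1000
Spearman-Brown: r = 2(0.829) / (1 + 0.829) = 1.6580 / 1.8290 ≃ 0.9065
SEM = 10.1000 · √(1 − 0.9065) = 10.1000 · √0.0935 ≃ 10.1000 · 0.3058 ≃ 3.0883
1 · SEM ≃ 3.0883
Upper limit = 76 + 3.0883 ≃ 79.0883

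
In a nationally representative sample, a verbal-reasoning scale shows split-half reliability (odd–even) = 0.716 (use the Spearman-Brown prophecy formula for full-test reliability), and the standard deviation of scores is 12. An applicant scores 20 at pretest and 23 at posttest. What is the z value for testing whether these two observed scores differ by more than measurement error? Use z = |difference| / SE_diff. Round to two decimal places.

Full-length reliability (Spearman-Brown) = 2(0.716)/(1+0.716) ≈ 0.83450
The standard error of measurement is 12.00000×√(1 − 0.83450) ≈ 12.00000×0.40682 ≈ 4.88182.
SE_diff = SEM × √2 ≈ 4.88182 × 1.41421 ≈ 6.90394
z = 3 / 6.90394 ≈ 0.43453

0.43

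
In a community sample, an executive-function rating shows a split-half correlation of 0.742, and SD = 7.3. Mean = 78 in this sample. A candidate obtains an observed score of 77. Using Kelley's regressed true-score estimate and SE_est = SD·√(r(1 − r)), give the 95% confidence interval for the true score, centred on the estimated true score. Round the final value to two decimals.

[72.07, 82.23]

Spearman-Brown: r = 2(0.742) / (1 + 0.742) = 1.484 / 1.742 ≈ 0.852
T̂ = r·X + (1 − r)·M = 0.852×77 + 0.148×78 ≈ 65.596 + 11.552 ≈ 77.148
SE_est = 7.300×√(0.852×0.148) ≈ 2.593
95% CI: 77.148 ± 5.082 ≈ (72.066, 82.230)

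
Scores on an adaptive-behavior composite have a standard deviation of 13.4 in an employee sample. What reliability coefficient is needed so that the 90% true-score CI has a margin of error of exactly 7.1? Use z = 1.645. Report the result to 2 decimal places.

SEM needed = half-width / z = 7.1/1.645 ≈ 4.3161
Required reliability = 1 − (SEM/SD)² = 1 − 0.1037 ≈ 0.8963

0.90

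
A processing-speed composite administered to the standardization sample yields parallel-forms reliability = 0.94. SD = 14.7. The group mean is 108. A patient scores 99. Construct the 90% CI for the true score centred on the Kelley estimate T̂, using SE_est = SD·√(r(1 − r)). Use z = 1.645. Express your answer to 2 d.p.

[93.80, 105.28]

T̂ = r·X + (1 − r)·M = 0.9400×99 + 0.0600×108 = 93.0600 + 6.4800 ≃ 99.5400
SE_est = SD × √(r(1 − r)) = 14.7000 × √0.0564 ≃ 14.7000 × 0.2375 ≃ 3.4911
CI = 99.5400 ± 1.645 × 3.4911 → [93.7972, 105.2828]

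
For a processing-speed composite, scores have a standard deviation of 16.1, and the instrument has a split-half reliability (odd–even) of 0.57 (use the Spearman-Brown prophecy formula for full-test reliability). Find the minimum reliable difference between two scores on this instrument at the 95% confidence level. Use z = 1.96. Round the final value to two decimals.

23.36

r_full = 2·0.57 / (1 + 0.57) ≃ 0.72611
The standard error of measurement is 16.10000*√(1 − 0.72611) ≃ 16.10000*0.52334 ≃ 8.42578.
Standard error of the difference = 8.42578·√2 ≃ 11.91586
Smallest detectable difference = 1.96*11.91586 ≃ 23.35508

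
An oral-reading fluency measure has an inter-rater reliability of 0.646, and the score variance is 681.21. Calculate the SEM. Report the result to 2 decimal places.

15.53

SD = √681.21 = 26.1000
SEM = 26.1000×√(1 − 0.6460) ≃ 15.5290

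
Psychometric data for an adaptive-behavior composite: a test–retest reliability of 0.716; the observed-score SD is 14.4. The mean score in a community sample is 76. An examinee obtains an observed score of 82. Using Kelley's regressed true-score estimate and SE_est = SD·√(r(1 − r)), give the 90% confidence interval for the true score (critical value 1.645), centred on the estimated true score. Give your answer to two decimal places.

T̂ = 0.71600(82) + 0.28400(76) ≈ 80.29600
SE_est = SD × √(r(1 − r)) = 14.40000 × √0.20334 ≈ 14.40000 × 0.45094 ≈ 6.49349
CI = 80.29600 ± 1.645 × 6.49349 → [69.61421, 90.97779]

[69.61, 90.98]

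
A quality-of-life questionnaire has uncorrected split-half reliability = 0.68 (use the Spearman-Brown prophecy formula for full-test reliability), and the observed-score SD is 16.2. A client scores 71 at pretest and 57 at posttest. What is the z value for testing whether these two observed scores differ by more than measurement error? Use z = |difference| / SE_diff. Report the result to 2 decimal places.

Full-length reliability (Spearman-Brown) = 2(0.68)/(1+0.68) ≃ 0.810
SEM = 16.200 × √(1 − 0.810) = 16.200 × √0.190 ≃ 16.200 × 0.436 ≃ 7.070
SE_diff = SEM × √2 ≃ 7.070 × 1.414 ≃ 9.999
z = 14 / 9.999 ≃ 1.400

1.40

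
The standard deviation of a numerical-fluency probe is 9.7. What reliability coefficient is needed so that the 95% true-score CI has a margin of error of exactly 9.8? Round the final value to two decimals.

0.73

Required SEM = 9.8 / 1.96 ≈ 5.00000
r = 1 − (SEM / SD)² = 1 − (5.00000 / 9.7)² ≈ 1 − 0.26570 ≈ 0.73430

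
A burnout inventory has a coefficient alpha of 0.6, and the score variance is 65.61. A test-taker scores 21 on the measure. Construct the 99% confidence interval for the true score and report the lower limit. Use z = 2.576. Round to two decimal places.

7.80

SD = √65.61 = 8.1000
SEM = 8.1000*√(1 − 0.6000) ≈ 5.1229
Margin = 2.576 * 5.1229 ≈ 13.1966
Lower limit = 21 − 13.1966 ≈ 7.8034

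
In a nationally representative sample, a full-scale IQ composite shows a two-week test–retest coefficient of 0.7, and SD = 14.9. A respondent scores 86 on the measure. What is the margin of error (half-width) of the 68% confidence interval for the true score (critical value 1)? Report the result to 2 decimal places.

The standard error of measurement is 14.900*√(1 − 0.700) ≈ 14.900*0.548 ≈ 8.161.
Margin = 1 * 8.161 ≈ 8.161

8.16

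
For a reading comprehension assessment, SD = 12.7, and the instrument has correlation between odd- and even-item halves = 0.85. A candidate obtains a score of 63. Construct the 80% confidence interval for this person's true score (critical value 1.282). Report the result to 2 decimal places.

r_full = 2·0.85 / (1 + 0.85) ≈ 0.919
SEM = 12.700×√(1 − 0.919) ≈ 3.616
Margin = 1.282 × 3.616 ≈ 4.636
Interval: (58.364, 67.636)

[58.36, 67.64]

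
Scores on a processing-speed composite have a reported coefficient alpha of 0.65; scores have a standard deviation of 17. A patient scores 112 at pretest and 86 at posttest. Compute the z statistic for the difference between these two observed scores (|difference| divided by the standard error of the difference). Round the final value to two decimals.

1.83

The standard error of measurement is 17.0000*√(1 − 0.6500) ≈ 17.0000*0.5916 ≈ 10.0573.
Standard error of the difference = 10.0573·√2 ≈ 14.2232
z = |112 − 86| / 14.2232 = 26 / 14.2232 ≈ 1.8280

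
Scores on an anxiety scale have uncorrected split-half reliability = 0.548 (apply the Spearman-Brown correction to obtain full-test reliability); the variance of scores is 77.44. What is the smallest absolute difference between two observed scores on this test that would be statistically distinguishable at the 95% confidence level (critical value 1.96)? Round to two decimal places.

13.18

σ = 77.44^(1/2) = 8.800
Full-length reliability (Spearman-Brown) = 2(0.548)/(1+0.548) ≈ 0.708
The standard error of measurement is 8.800*√(1 − 0.708) ≈ 8.800*0.540 ≈ 4.755.
Standard error of the difference = 4.755·√2 ≈ 6.725
Smallest detectable difference = 1.96*6.725 ≈ 13.181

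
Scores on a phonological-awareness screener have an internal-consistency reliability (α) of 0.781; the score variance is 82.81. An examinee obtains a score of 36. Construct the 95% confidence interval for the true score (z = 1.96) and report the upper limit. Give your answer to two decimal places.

SD = √82.81 ≈ 9.1000
SEM = 9.1000 × √(1 − 0.7810) = 9.1000 × √0.2190 ≈ 9.1000 × 0.4680 ≈ 4.2586
1.96 × SEM ≈ 8.3468
Upper bound: 36 + 8.3468 = 44.3468

44.35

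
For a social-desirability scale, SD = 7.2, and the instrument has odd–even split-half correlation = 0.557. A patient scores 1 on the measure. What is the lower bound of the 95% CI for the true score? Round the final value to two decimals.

Spearman-Brown: r = 2(0.557) / (1 + 0.557) = 1.1140 / 1.5570 ≈ 0.7155
SEM = 7.2000 * √(1 − 0.7155) = 7.2000 * √0.2845 ≈ 7.2000 * 0.5334 ≈ 3.8405
Margin = 1.96 * 3.8405 ≈ 7.5274
Lower bound: 1 − 7.5274 = -6.5274

-6.53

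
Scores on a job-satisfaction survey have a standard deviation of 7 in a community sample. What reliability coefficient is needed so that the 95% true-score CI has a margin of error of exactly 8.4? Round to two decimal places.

SEM needed = half-width / z = 8.4/1.96 ≈ 4.286
Required reliability = 1 − (SEM/SD)² = 1 − 0.375 ≈ 0.625

0.63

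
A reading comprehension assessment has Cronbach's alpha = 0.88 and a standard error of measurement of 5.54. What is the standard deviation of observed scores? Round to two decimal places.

σ = SEM·(1 − r)^(−1/2) ≈ 5.54×2.8868 ≈ 15.9926

15.99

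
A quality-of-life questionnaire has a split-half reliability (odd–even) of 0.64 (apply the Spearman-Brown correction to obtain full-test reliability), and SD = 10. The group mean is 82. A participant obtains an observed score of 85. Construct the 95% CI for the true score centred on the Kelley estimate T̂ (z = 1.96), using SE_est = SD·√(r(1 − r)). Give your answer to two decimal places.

[76.23, 92.45]

r_full = 2·0.64 / (1 + 0.64) ≈ 0.780
T̂ = r·X + (1 − r)·M = 0.780*85 + 0.220*82 ≈ 66.341 + 18.000 ≈ 84.341
SE_est = SD * √(r(1 − r)) = 10.000 * √0.171 ≈ 10.000 * 0.414 ≈ 4.139
CI = 84.341 ± 1.96 * 4.139 → [76.229, 92.454]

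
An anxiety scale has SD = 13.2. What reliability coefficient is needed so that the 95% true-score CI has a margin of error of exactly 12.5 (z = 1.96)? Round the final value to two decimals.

0.77

SEM needed = half-width / z = 12.5/1.96 ≈ 6.3776
r = 1 − (SEM / SD)² = 1 − (6.3776 / 13.2)² ≈ 1 − 0.2334 ≈ 0.7666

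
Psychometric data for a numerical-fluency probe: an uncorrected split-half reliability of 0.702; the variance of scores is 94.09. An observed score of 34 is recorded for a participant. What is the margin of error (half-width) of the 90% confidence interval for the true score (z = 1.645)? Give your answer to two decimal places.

6.68

SD = √94.09 = 9.7000
Full-length reliability (Spearman-Brown) = 2(0.702)/(1+0.702) ≈ 0.8249
SEM = 9.7000×√(1 − 0.8249) ≈ 4.0588
Margin = 1.645 × 4.0588 ≈ 6.6768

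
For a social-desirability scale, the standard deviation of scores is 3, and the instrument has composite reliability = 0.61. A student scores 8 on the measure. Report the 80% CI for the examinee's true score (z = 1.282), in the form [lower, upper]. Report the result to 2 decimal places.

[5.60, 10.40]

SEM = 3.000 · √(1 − 0.610) = 3.000 · √0.390 ≈ 3.000 · 0.624 ≈ 1.873
Half-width = 1.282·1.873 ≈ 2.402
Interval: (5.598, 10.402)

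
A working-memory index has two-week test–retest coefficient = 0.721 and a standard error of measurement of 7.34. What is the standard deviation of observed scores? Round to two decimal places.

13.90

SD = SEM / √(1 − r) = 7.34 / √0.27900 ≃ 7.34 / 0.52820 ≃ 13.89613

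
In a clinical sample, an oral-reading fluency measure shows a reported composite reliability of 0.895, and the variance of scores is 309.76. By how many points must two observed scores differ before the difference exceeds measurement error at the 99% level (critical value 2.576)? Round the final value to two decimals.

SD = √309.76 = 17.600
SEM = 17.600*√(1 − 0.895) ≈ 5.703
Standard error of the difference = 5.703·√2 ≈ 8.065
Smallest detectable difference = 2.576*8.065 ≈ 20.776

20.78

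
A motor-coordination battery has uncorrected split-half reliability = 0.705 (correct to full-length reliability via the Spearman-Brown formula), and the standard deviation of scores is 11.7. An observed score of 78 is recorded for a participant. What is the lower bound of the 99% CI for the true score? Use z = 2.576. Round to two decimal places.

Full-length reliability (Spearman-Brown) = 2(0.705)/(1+0.705) ≈ 0.827
The standard error of measurement is 11.700*√(1 − 0.827) ≈ 11.700*0.416 ≈ 4.867.
2.576 * SEM ≈ 12.537
Lower limit = 78 − 12.537 ≈ 65.463

65.46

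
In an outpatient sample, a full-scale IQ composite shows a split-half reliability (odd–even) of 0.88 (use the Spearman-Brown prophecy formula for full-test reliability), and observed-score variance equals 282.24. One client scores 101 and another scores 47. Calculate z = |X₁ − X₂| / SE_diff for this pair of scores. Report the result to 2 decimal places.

9.00

σ = 282.24^(1/2) = 16.800
r_full = 2·0.88 / (1 + 0.88) ≈ 0.936
SEM = 16.800 * √(1 − 0.936) = 16.800 * √0.064 ≈ 16.800 * 0.253 ≈ 4.244
SE_diff = √2 * SEM ≈ 6.003
z = |101 − 47| / 6.003 = 54 / 6.003 ≈ 8.996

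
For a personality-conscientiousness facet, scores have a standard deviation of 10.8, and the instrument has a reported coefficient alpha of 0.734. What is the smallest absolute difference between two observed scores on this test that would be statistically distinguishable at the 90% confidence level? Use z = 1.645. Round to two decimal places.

12.96

SEM = 10.8000·√(1 − 0.7340) ≈ 5.5701
Standard error of the difference = 5.5701·√2 ≈ 7.8773
Smallest detectable difference = 1.645·7.8773 ≈ 12.9582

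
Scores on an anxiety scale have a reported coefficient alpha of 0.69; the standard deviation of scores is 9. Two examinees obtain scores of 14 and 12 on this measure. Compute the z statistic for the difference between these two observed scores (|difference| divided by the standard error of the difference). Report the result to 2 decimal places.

SEM = 9.00000 * √(1 − 0.69000) = 9.00000 * √0.31000 ≈ 9.00000 * 0.55678 ≈ 5.01099
Standard error of the difference = 5.01099·√2 ≈ 7.08661
z = 2 / 7.08661 ≈ 0.28222

0.28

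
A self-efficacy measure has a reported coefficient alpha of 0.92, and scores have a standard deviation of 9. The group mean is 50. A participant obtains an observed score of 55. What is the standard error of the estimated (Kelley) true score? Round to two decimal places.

SE_est = SD * √(r(1 − r)) = 9.000 * √0.074 ≃ 9.000 * 0.271 ≃ 2.442

2.44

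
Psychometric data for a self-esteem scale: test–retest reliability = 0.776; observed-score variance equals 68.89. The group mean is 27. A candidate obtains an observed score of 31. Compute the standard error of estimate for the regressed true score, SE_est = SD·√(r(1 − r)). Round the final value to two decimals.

3.46

SD = √68.89 ≈ 8.300
SE_est = 8.300×√(0.776×0.224) ≈ 3.460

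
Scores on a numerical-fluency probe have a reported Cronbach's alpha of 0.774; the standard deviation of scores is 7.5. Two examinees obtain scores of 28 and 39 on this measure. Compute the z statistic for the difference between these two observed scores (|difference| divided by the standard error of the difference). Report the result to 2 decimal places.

2.18

The standard error of measurement is 7.5000×√(1 − 0.7740) ≈ 7.5000×0.4754 ≈ 3.5655.
SE_diff = SEM × √2 ≈ 3.5655 × 1.4142 ≈ 5.0423
z = 11 / 5.0423 ≈ 2.1815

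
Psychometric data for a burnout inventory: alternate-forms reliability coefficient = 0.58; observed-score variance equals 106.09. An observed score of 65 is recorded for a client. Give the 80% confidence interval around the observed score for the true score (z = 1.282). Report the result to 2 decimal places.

SD = √106.09 = 10.3000
SEM = 10.3000×√(1 − 0.5800) ≃ 6.6752
Margin = 1.282 × 6.6752 ≃ 8.5576
80% CI: 65 ± 8.5576 = [56.4424, 73.5576]

[56.44, 73.56]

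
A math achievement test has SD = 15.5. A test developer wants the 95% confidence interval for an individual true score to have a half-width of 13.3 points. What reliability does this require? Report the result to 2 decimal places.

0.81

SEM needed = half-width / z = 13.3/1.96 ≈ 6.786
Required reliability = 1 − (SEM/SD)² = 1 − 0.192 ≈ 0.808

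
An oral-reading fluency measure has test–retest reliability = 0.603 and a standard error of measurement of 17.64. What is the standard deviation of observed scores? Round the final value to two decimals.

SD = SEM / √(1 − r) = 17.64 / √0.397 ≈ 17.64 / 0.630 ≈ 27.996

28.00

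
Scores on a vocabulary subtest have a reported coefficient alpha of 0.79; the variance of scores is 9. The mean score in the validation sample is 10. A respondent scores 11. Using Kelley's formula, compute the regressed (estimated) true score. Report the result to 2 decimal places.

T̂ = 0.79000(11) + 0.21000(10) ≈ 10.79000

10.79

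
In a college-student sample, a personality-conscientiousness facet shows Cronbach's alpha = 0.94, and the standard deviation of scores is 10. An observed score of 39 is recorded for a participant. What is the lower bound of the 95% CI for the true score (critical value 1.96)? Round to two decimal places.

SEM = 10.000 × √(1 − 0.940) = 10.000 × √0.060 ≈ 10.000 × 0.245 ≈ 2.449
Half-width = 1.96×2.449 ≈ 4.801
Lower bound: 39 − 4.801 = 34.199

34.20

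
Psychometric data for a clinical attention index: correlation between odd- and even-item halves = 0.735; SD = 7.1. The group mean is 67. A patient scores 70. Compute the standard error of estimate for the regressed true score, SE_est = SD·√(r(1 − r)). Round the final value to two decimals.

Spearman-Brown: r = 2(0.735) / (1 + 0.735) = 1.470 / 1.735 ≈ 0.847
SE_est = SD · √(r(1 − r)) = 7.100 · √0.129 ≈ 7.100 · 0.360 ≈ 2.554

2.55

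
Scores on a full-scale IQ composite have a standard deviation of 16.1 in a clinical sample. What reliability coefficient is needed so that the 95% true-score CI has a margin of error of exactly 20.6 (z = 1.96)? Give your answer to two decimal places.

0.57

SEM needed = half-width / z = 20.6/1.96 ≈ 10.5102
r = 1 − (10.5102/16.1)² ≈ 1 − 0.4262 ≈ 0.5738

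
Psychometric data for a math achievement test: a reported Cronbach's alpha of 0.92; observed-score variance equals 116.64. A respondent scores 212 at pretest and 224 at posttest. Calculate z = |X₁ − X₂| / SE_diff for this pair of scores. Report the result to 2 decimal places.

σ = 116.64^(1/2) = 10.8000
SEM = 10.8000 * √(1 − 0.9200) = 10.8000 * √0.0800 ≈ 10.8000 * 0.2828 ≈ 3.0547
Standard error of the difference = 3.0547·√2 ≈ 4.3200
z = |212 − 224| / 4.3200 = 12 / 4.3200 ≈ 2.7778

2.78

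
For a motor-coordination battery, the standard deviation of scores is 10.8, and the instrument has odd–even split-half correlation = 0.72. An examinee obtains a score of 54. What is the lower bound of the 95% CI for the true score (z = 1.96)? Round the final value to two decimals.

45.46

r_full = 2·0.72 / (1 + 0.72) ≈ 0.837
SEM = 10.800×√(1 − 0.837) ≈ 4.358
Half-width = 1.96×4.358 ≈ 8.541
Lower bound: 54 − 8.541 = 45.459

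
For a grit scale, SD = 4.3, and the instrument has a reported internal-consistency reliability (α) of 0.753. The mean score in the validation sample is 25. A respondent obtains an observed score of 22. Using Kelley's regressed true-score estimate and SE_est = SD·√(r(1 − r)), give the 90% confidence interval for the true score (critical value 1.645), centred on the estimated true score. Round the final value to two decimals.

T̂ = 0.7530(22) + 0.2470(25) ≈ 22.7410
SE_est = SD × √(r(1 − r)) = 4.3000 × √0.1860 ≈ 4.3000 × 0.4313 ≈ 1.8544
CI = 22.7410 ± 1.645 × 1.8544 → [19.6904, 25.7916]

[19.69, 25.79]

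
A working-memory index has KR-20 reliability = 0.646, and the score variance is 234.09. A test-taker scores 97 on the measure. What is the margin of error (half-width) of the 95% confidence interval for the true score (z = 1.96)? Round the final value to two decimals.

σ = 234.09^(1/2) = 15.300
SEM = 15.300×√(1 − 0.646) ≈ 9.103
Margin = 1.96 × 9.103 ≈ 17.842

17.84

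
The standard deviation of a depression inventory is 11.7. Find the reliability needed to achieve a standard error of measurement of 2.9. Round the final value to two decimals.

r = 1 − (2.900/11.7)² ≈ 1 − 0.061 ≈ 0.939

0.94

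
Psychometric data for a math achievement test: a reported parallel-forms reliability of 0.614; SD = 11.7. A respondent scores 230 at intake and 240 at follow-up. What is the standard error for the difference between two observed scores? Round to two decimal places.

10.28

SEM = 11.70000 · √(1 − 0.61400) = 11.70000 · √0.38600 ≃ 11.70000 · 0.62129 ≃ 7.26908
SE_diff = SEM · √2 ≃ 7.26908 · 1.41421 ≃ 10.28003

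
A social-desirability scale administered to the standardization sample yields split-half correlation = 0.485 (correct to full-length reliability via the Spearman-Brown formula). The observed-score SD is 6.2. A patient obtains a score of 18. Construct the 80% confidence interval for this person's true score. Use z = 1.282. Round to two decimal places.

[13.32, 22.68]

r_full = 2·0.485 / (1 + 0.485) ≈ 0.65320
The standard error of measurement is 6.20000·√(1 − 0.65320) ≈ 6.20000·0.58890 ≈ 3.65117.
Margin = 1.282 · 3.65117 ≈ 4.68080
Interval: (13.31920, 22.68080)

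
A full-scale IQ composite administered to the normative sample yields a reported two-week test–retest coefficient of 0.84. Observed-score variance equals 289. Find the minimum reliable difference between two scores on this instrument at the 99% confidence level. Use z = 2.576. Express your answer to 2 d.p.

24.77

SD = √289 ≈ 17.0000
SEM = 17.0000*√(1 − 0.8400) ≈ 6.8000
SE_diff = SEM * √2 ≈ 6.8000 * 1.4142 ≈ 9.6167
Minimum reliable difference = 2.576 * SE_diff ≈ 2.576 * 9.6167 ≈ 24.7725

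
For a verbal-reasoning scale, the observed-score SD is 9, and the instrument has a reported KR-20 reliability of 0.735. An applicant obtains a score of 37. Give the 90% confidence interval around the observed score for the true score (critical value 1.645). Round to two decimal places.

SEM = 9.000 × √(1 − 0.735) = 9.000 × √0.265 ≈ 9.000 × 0.515 ≈ 4.633
1.645 × SEM ≈ 7.621
CI = 37 ± 7.621 → [29.379, 44.621]

[29.38, 44.62]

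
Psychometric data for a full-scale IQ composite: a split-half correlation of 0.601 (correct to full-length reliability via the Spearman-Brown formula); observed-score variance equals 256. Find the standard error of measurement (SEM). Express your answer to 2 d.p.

σ = 256^(1/2) = 16.000
Spearman-Brown: r = 2(0.601) / (1 + 0.601) = 1.202 / 1.601 ≃ 0.751
The standard error of measurement is 16.000×√(1 − 0.751) ≃ 16.000×0.499 ≃ 7.987.

7.99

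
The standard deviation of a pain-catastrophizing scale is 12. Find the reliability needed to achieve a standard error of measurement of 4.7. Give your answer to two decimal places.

r = 1 − (SEM / SD)² = 1 − (4.700 / 12)² ≃ 1 − 0.153 ≃ 0.847

0.85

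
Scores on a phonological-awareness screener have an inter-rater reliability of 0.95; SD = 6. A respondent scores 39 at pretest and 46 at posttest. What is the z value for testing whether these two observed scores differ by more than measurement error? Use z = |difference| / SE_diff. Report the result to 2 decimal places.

3.69

SEM = 6.0000 × √(1 − 0.9500) = 6.0000 × √0.0500 ≈ 6.0000 × 0.2236 ≈ 1.3416
SE_diff = SEM × √2 ≈ 1.3416 × 1.4142 ≈ 1.8974
z = 7 / 1.8974 ≈ 3.6893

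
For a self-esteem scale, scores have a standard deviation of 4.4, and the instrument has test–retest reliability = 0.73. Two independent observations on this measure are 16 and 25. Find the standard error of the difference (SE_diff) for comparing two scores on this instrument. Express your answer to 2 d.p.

3.23

SEM = 4.4000 * √(1 − 0.7300) = 4.4000 * √0.2700 ≈ 4.4000 * 0.5196 ≈ 2.2863
SE_diff = √2 * SEM ≈ 3.2333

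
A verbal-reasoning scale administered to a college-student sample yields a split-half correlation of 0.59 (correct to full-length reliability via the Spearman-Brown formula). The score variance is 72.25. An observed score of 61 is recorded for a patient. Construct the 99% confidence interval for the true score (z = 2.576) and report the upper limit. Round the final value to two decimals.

SD = √72.25 = 8.5000
Full-length reliability (Spearman-Brown) = 2(0.59)/(1+0.59) ≈ 0.7421
The standard error of measurement is 8.5000·√(1 − 0.7421) ≈ 8.5000·0.5078 ≈ 4.3163.
Half-width = 2.576·4.3163 ≈ 11.1188
Upper limit = 61 + 11.1188 ≈ 72.1188

72.12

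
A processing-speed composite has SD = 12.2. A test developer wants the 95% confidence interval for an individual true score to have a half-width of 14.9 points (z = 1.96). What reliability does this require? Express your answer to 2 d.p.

SEM needed = half-width / z = 14.9/1.96 ≈ 7.60204
r = 1 − (7.60204/12.2)² ≈ 1 − 0.38828 ≈ 0.61172

0.61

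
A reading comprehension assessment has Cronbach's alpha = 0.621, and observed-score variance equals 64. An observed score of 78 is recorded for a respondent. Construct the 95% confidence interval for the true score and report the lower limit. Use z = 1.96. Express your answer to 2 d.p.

SD = √64 = 8.00000
The standard error of measurement is 8.00000*√(1 − 0.62100) ≃ 8.00000*0.61563 ≃ 4.92504.
Half-width = 1.96*4.92504 ≃ 9.65307
Lower bound: 78 − 9.65307 = 68.34693

68.35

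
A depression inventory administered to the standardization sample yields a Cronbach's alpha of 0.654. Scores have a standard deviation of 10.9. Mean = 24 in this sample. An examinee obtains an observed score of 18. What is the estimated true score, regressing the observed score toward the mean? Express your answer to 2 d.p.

Estimated true score = 0.6540·18 + (1 − 0.6540)·24 ≈ 20.0760

20.08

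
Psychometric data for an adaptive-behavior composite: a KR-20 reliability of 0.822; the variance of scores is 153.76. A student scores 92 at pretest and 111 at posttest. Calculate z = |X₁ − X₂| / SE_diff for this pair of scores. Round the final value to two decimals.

2.57

SD = √153.76 ≃ 12.400
The standard error of measurement is 12.400*√(1 − 0.822) ≃ 12.400*0.422 ≃ 5.232.
SE_diff = SEM * √2 ≃ 5.232 * 1.414 ≃ 7.399
z = 19 / 7.399 ≃ 2.568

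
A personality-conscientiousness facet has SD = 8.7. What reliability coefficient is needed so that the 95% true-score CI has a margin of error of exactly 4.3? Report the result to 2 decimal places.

0.94

Required SEM = 4.3 / 1.96 ≈ 2.194
r = 1 − (2.194/8.7)² ≈ 1 − 0.064 ≈ 0.936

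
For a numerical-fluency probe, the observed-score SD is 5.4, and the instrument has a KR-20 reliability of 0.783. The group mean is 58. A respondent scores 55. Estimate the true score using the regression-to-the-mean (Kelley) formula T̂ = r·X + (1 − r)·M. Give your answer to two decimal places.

T̂ = r·X + (1 − r)·M = 0.7830*55 + 0.2170*58 = 43.0650 + 12.5860 ≈ 55.6510

55.65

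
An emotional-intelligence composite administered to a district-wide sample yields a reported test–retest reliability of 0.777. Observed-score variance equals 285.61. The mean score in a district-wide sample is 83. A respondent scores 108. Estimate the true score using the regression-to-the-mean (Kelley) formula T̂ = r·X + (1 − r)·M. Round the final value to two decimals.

T̂ = r·X + (1 − r)·M = 0.7770×108 + 0.2230×83 = 83.9160 + 18.5090 ≃ 102.4250

102.43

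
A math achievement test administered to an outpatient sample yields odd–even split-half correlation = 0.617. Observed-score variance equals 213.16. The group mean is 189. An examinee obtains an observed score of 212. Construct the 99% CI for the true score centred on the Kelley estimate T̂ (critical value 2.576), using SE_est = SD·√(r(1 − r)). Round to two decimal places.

σ = 213.16^(1/2) = 14.600
Full-length reliability (Spearman-Brown) = 2(0.617)/(1+0.617) ≈ 0.763
T̂ = r·X + (1 − r)·M = 0.763*212 + 0.237*189 ≈ 161.786 + 44.766 ≈ 206.552
SE_est = SD * √(r(1 − r)) = 14.600 * √0.181 ≈ 14.600 * 0.425 ≈ 6.207
99% CI: 206.552 ± 15.990 ≈ (190.562, 222.542)

[190.56, 222.54]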